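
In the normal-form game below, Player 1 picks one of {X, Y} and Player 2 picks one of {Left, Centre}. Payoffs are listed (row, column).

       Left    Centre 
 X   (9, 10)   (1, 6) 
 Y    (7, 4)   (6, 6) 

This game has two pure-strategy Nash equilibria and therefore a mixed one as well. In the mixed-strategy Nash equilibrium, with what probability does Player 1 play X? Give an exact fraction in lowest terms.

Player 1's mix p on X must make Player 2 indifferent between Left and Centre.
Player 2's payoff from Left: 10p + 4(1−p). From Centre: 6p + 6(1−p).
Set equal: 4p = 2(1−p) → p = 2/6 = 1/3.

1/3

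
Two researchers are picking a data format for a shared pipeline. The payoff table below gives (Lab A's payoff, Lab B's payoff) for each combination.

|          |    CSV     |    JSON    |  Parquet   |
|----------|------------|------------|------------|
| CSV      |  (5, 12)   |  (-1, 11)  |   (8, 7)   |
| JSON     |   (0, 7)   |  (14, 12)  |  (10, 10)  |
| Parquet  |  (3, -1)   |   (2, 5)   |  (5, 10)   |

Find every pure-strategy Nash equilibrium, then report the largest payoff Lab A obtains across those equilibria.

Both CSV is a pure NE (Lab A: 5 ≥ 3; Lab B: 12 ≥ 11). Lab A gets 5.
Both JSON is a pure NE (Lab A: 14 ≥ 2; Lab B: 12 ≥ 10). Lab A gets 14.
Every other cell has a profitable deviation for at least one player. Highest of {5, 14} is 14.

14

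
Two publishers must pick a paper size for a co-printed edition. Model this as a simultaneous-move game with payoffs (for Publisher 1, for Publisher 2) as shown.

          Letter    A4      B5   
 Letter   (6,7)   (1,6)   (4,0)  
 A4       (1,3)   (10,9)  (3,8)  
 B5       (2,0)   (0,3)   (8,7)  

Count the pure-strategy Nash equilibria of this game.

Both Letter: Publisher 1 gets 6 (best alternative 2); Publisher 2 gets 7 (best alternative 6). Neither deviates — NE.
Both A4: Publisher 1 gets 10 (best alternative 1); Publisher 2 gets 9 (best alternative 8). Neither deviates — NE.
Both B5: Publisher 1 gets 8 (best alternative 4); Publisher 2 gets 7 (best alternative 3). Neither deviates — NE.
(A4, Letter) is not a NE: Publisher 1 would switch to Letter (6 > 1).
No other cell survives both best-response checks, so there are 3 pure NE.

3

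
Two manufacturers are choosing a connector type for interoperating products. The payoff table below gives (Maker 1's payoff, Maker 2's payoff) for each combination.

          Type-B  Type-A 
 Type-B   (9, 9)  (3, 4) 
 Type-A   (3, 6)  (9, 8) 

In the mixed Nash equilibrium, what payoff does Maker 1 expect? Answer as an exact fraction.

Maker 2 mixes with probability q on Type-B, chosen so Maker 1 is indifferent: 9q + 3(1−q) = 3q + 9(1−q) gives q = 1/2.
Maker 1's expected payoff (from either row, since indifferent) is 9·1/2 + 3·1/2 = 6.

6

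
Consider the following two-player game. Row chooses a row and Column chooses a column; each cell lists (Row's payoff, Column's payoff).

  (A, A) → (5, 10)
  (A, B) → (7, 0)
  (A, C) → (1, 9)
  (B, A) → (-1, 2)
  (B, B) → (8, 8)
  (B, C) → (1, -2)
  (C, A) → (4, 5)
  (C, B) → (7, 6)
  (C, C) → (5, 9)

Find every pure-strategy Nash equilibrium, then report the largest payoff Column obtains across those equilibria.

10

Both A is a pure NE (Row: 5 ≥ 4; Column: 10 ≥ 9). Column gets 10.
Both B is a pure NE (Row: 8 ≥ 7; Column: 8 ≥ 2). Column gets 8.
Both C is a pure NE (Row: 5 ≥ 1; Column: 9 ≥ 6). Column gets 9.
Every other cell has a profitable deviation for at least one player. Highest of {10, 8, 9} is 10.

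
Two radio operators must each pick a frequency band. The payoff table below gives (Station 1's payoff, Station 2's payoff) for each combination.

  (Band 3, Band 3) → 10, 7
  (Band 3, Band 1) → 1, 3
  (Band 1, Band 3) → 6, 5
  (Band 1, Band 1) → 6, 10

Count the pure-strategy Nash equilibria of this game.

Both Band 3: Station 1 gets 10 (best alternative 6); Station 2 gets 7 (best alternative 3). Neither deviates — NE.
Both Band 1: Station 1 gets 6 (best alternative 1); Station 2 gets 10 (best alternative 5). Neither deviates — NE.
(Band 1, Band 3) is not a NE: Station 1 would switch to Band 3 (10 > 6).
No other cell survives both best-response checks, so there are 2 pure NE.

2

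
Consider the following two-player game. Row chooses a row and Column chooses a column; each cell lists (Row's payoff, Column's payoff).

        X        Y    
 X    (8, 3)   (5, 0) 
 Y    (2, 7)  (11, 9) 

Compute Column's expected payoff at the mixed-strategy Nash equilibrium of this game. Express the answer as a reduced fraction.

Row mixes with probability p on X, chosen so Column is indifferent: 3p + 7(1−p) = 0p + 9(1−p) gives p = 2/5.
Column's expected payoff is 3·2/5 + 7·3/5 = 27/5.

27/5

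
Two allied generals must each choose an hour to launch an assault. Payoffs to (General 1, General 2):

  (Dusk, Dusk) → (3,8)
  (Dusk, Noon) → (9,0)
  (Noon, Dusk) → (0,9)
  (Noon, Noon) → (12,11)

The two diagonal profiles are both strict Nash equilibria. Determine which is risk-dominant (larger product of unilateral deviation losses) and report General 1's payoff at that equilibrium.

3

At both Dusk: General 1 loses 3 − 0 = 3 by deviating; General 2 loses 8 − 0 = 8. Product = 3·8 = 24.
At both Noon: General 1 loses 12 − 9 = 3 by deviating; General 2 loses 11 − 9 = 2. Product = 3·2 = 6.
24 > 6, so both Dusk is risk-dominant. General 1's payoff there is 3.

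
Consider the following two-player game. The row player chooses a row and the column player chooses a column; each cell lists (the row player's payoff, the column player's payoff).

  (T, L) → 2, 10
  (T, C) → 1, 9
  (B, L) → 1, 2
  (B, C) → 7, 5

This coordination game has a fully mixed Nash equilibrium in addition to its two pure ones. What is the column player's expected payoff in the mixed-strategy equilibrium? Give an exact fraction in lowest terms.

8

The row player mixes with probability p on T, chosen so the column player is indifferent: 10p + 2(1−p) = 9p + 5(1−p) gives p = 3/4.
The column player's expected payoff is 10·3/4 + 2·1/4 = 8.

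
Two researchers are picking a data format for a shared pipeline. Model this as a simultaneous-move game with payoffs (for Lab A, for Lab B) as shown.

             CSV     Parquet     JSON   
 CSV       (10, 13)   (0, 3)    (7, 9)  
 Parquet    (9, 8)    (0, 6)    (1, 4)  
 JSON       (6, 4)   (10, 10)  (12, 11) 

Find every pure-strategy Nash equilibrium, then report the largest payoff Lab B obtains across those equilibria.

Both CSV is a pure NE (Lab A: 10 ≥ 9; Lab B: 13 ≥ 9). Lab B gets 13.
Both JSON is a pure NE (Lab A: 12 ≥ 7; Lab B: 11 ≥ 10). Lab B gets 11.
Every other cell has a profitable deviation for at least one player. Highest of {13, 11} is 13.

13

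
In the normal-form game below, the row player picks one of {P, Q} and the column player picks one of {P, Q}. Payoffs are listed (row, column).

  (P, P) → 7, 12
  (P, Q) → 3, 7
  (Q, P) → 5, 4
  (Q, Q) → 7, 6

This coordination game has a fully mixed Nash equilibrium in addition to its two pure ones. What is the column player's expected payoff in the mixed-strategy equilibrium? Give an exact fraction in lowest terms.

44/7

The row player mixes with probability p on P, chosen so the column player is indifferent: 12p + 4(1−p) = 7p + 6(1−p) gives p = 2/7.
The column player's expected payoff is 12·2/7 + 4·5/7 = 44/7.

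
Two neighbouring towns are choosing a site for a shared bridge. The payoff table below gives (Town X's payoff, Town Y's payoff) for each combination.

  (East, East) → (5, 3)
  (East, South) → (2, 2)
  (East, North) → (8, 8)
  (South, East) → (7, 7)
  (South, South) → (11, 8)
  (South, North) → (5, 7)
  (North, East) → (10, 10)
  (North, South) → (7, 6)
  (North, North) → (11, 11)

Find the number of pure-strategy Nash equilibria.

2

Both South: Town X gets 11 (best alternative 7); Town Y gets 8 (best alternative 7). Neither deviates — NE.
Both North: Town X gets 11 (best alternative 8); Town Y gets 11 (best alternative 10). Neither deviates — NE.
Both East is not a NE: Town X would switch to North (10 > 5).
No other cell survives both best-response checks, so there are 2 pure NE.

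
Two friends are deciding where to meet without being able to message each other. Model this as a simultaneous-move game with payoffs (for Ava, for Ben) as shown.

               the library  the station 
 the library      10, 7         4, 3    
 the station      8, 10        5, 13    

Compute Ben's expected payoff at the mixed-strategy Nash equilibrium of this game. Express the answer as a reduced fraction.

Ava mixes with probability p on the library, chosen so Ben is indifferent: 7p + 10(1−p) = 3p + 13(1−p) gives p = 3/7.
Ben's expected payoff is 7·3/7 + 10·4/7 = 61/7.

61/7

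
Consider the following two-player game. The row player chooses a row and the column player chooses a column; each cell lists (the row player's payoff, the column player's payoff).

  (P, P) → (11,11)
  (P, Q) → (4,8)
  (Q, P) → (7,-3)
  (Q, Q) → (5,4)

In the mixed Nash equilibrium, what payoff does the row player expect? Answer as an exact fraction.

The column player mixes with probability q on P, chosen so the row player is indifferent: 11q + 4(1−q) = 7q + 5(1−q) gives q = 1/5.
The row player's expected payoff (from either row, since indifferent) is 11·1/5 + 4·4/5 = 27/5.

27/5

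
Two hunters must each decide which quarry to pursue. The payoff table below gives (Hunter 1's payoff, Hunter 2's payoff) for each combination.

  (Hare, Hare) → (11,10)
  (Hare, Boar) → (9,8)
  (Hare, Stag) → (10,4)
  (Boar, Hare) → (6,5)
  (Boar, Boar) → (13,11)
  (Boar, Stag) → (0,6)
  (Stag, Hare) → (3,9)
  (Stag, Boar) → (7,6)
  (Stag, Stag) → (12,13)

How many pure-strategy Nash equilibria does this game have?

Both Hare: Hunter 1 gets 11 (best alternative 6); Hunter 2 gets 10 (best alternative 8). Neither deviates — NE.
Both Boar: Hunter 1 gets 13 (best alternative 9); Hunter 2 gets 11 (best alternative 6). Neither deviates — NE.
Both Stag: Hunter 1 gets 12 (best alternative 10); Hunter 2 gets 13 (best alternative 9). Neither deviates — NE.
(Boar, Stag) is not a NE: Hunter 1 would switch to Stag (12 > 0).
No other cell survives both best-response checks, so there are 3 pure NE.

3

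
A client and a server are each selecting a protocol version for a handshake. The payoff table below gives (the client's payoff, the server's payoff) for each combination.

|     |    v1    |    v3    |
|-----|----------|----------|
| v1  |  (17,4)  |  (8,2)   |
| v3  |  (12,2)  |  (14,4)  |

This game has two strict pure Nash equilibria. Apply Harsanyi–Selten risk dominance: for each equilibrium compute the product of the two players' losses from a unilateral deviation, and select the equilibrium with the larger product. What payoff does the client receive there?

At both v1: the client loses 17 − 12 = 5 by deviating; the server loses 4 − 2 = 2. Product = 5·2 = 10.
At both v3: the client loses 14 − 8 = 6 by deviating; the server loses 4 − 2 = 2. Product = 6·2 = 12.
12 > 10, so both v3 is risk-dominant. The client's payoff there is 14.

14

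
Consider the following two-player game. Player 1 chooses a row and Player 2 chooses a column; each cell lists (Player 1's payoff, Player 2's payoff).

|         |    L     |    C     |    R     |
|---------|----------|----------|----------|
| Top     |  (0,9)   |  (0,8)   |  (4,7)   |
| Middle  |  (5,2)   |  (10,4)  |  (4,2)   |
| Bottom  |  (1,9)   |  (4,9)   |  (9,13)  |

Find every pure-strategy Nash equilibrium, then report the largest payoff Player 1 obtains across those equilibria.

(Middle, C) is a pure NE (Player 1: 10 ≥ 4; Player 2: 4 ≥ 2). Player 1 gets 10.
(Bottom, R) is a pure NE (Player 1: 9 ≥ 4; Player 2: 13 ≥ 9). Player 1 gets 9.
Every other cell has a profitable deviation for at least one player. Highest of {10, 9} is 10.

10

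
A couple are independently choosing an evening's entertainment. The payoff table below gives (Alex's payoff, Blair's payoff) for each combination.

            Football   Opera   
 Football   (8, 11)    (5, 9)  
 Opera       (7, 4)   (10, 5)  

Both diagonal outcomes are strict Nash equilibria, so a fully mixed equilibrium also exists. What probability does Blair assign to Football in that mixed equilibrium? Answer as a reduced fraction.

Blair's mix q on Football must make Alex indifferent between Football and Opera.
Alex's payoff from Football: 8q + 5(1−q). From Opera: 7q + 10(1−q).
Set equal: 1q = 5(1−q) → q = 5/6.

5/6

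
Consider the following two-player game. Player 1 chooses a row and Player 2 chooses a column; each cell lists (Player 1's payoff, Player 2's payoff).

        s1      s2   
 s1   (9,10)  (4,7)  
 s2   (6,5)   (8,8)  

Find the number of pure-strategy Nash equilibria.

2

Both s1: Player 1 gets 9 (best alternative 6); Player 2 gets 10 (best alternative 7). Neither deviates — NE.
Both s2: Player 1 gets 8 (best alternative 4); Player 2 gets 8 (best alternative 5). Neither deviates — NE.
(s2, s1) is not a NE: Player 1 would switch to s1 (9 > 6).
No other cell survives both best-response checks, so there are 2 pure NE.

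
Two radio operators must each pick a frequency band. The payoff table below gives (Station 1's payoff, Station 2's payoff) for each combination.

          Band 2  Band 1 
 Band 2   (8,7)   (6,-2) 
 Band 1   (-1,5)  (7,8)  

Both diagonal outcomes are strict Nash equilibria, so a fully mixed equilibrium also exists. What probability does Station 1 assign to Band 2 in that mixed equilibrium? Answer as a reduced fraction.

Station 1's mix p on Band 2 must make Station 2 indifferent between Band 2 and Band 1.
Station 2's payoff from Band 2: 7p + 5(1−p). From Band 1: (-2)p + 8(1−p).
Set equal: 9p = 3(1−p) → p = 3/12 = 1/4.

1/4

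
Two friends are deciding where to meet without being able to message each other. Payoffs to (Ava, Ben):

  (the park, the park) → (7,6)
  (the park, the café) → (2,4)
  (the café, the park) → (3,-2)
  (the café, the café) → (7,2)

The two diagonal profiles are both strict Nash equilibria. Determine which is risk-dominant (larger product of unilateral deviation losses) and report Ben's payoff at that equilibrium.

At both the park: Ava loses 7 − 3 = 4 by deviating; Ben loses 6 − 4 = 2. Product = 4·2 = 8.
At both the café: Ava loses 7 − 2 = 5 by deviating; Ben loses 2 − (-2) = 4. Product = 5·4 = 20.
20 > 8, so both the café is risk-dominant. Ben's payoff there is 2.

2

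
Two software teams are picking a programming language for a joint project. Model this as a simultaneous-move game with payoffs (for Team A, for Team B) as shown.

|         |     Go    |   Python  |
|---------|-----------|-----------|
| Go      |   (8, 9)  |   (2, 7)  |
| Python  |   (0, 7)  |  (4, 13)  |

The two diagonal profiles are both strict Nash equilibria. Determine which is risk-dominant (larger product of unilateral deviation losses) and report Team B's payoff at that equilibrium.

At both Go: Team A loses 8 − 0 = 8 by deviating; Team B loses 9 − 7 = 2. Product = 8·2 = 16.
At both Python: Team A loses 4 − 2 = 2 by deviating; Team B loses 13 − 7 = 6. Product = 2·6 = 12.
16 > 12, so both Go is risk-dominant. Team B's payoff there is 9.

9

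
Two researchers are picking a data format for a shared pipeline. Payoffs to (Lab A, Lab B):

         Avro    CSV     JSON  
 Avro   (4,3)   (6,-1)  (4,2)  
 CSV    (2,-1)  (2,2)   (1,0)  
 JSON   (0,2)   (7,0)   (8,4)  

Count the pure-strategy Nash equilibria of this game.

Both Avro: Lab A gets 4 (best alternative 2); Lab B gets 3 (best alternative 2). Neither deviates — NE.
Both JSON: Lab A gets 8 (best alternative 4); Lab B gets 4 (best alternative 2). Neither deviates — NE.
Both CSV is not a NE: Lab A would switch to JSON (7 > 2).
No other cell survives both best-response checks, so there are 2 pure NE.

2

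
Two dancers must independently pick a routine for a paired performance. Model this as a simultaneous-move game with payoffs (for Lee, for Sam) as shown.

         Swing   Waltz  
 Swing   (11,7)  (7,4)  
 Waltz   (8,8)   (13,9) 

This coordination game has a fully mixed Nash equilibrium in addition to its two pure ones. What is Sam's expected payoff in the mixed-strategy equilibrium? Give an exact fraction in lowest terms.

31/4

Lee mixes with probability p on Swing, chosen so Sam is indifferent: 7p + 8(1−p) = 4p + 9(1−p) gives p = 1/4.
Sam's expected payoff is 7·1/4 + 8·3/4 = 31/4.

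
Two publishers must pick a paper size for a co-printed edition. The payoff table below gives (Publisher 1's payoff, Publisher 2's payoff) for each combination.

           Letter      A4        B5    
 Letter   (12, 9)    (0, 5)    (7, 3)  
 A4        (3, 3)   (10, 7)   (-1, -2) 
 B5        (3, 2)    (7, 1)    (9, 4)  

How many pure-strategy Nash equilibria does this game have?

3

Both Letter: Publisher 1 gets 12 (best alternative 3); Publisher 2 gets 9 (best alternative 5). Neither deviates — NE.
Both A4: Publisher 1 gets 10 (best alternative 7); Publisher 2 gets 7 (best alternative 3). Neither deviates — NE.
Both B5: Publisher 1 gets 9 (best alternative 7); Publisher 2 gets 4 (best alternative 2). Neither deviates — NE.
(Letter, B5) is not a NE: Publisher 1 would switch to B5 (9 > 7).
No other cell survives both best-response checks, so there are 3 pure NE.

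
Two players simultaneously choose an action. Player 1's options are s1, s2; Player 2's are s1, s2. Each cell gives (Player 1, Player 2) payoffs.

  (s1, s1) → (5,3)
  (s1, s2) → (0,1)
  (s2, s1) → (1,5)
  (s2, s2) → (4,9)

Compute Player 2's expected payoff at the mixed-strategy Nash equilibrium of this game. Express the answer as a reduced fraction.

11/3

Player 1 mixes with probability p on s1, chosen so Player 2 is indifferent: 3p + 5(1−p) = 1p + 9(1−p) gives p = 2/3.
Player 2's expected payoff is 3·2/3 + 5·1/3 = 11/3.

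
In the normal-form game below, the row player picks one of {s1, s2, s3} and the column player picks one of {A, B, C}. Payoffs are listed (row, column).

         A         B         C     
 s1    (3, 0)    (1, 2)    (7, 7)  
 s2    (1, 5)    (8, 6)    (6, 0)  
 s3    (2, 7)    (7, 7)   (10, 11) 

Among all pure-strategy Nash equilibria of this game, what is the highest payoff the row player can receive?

10

(s2, B) is a pure NE (the row player: 8 ≥ 7; the column player: 6 ≥ 5). The row player gets 8.
(s3, C) is a pure NE (the row player: 10 ≥ 7; the column player: 11 ≥ 7). The row player gets 10.
Every other cell has a profitable deviation for at least one player. Highest of {8, 10} is 10.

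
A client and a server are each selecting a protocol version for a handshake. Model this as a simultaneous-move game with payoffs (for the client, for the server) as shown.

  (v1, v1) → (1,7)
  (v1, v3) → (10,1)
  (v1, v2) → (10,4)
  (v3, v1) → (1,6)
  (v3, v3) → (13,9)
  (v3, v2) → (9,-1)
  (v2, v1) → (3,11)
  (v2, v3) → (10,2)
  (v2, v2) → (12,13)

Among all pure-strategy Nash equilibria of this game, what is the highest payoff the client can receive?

13

Both v3 is a pure NE (the client: 13 ≥ 10; the server: 9 ≥ 6). The client gets 13.
Both v2 is a pure NE (the client: 12 ≥ 10; the server: 13 ≥ 11). The client gets 12.
Every other cell has a profitable deviation for at least one player. Highest of {13, 12} is 13.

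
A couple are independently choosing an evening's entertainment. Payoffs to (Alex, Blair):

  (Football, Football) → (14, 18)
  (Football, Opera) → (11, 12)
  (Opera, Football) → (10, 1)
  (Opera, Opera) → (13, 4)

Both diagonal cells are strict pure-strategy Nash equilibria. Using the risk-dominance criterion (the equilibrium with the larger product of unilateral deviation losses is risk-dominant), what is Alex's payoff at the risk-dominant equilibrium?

14

At both Football: Alex loses 14 − 10 = 4 by deviating; Blair loses 18 − 12 = 6. Product = 4·6 = 24.
At both Opera: Alex loses 13 − 11 = 2 by deviating; Blair loses 4 − 1 = 3. Product = 2·3 = 6.
24 > 6, so both Football is risk-dominant. Alex's payoff there is 14.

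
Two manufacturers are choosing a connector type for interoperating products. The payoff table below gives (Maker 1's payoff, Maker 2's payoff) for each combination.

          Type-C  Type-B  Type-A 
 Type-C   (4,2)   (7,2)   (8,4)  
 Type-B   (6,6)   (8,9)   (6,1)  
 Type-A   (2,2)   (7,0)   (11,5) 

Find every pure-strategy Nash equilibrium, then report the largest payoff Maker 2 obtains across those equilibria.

9

Both Type-B is a pure NE (Maker 1: 8 ≥ 7; Maker 2: 9 ≥ 6). Maker 2 gets 9.
Both Type-A is a pure NE (Maker 1: 11 ≥ 8; Maker 2: 5 ≥ 2). Maker 2 gets 5.
Every other cell has a profitable deviation for at least one player. Highest of {9, 5} is 9.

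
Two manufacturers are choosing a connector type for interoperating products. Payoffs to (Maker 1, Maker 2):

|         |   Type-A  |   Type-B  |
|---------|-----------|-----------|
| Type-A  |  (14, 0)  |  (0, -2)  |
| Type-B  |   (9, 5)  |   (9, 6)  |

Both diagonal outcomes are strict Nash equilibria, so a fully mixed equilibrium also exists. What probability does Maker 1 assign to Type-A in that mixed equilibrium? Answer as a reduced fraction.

Maker 1's mix p on Type-A must make Maker 2 indifferent between Type-A and Type-B.
Maker 2's payoff from Type-A: 0p + 5(1−p). From Type-B: (-2)p + 6(1−p).
Set equal: 2p = 1(1−p) → p = 1/3.

1/3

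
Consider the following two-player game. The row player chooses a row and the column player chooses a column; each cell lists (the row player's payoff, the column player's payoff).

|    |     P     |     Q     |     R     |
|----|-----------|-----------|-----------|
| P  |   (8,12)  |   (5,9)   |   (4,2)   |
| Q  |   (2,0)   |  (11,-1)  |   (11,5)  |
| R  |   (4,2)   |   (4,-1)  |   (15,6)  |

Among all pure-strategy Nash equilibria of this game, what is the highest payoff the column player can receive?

12

Both P is a pure NE (the row player: 8 ≥ 4; the column player: 12 ≥ 9). The column player gets 12.
Both R is a pure NE (the row player: 15 ≥ 11; the column player: 6 ≥ 2). The column player gets 6.
Every other cell has a profitable deviation for at least one player. Highest of {12, 6} is 12.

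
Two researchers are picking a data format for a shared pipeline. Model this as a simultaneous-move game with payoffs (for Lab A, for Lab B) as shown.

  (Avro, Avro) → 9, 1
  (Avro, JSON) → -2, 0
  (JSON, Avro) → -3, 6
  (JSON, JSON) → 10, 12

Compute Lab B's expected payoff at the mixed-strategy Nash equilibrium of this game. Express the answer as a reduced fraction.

12/7

Lab A mixes with probability p on Avro, chosen so Lab B is indifferent: 1p + 6(1−p) = 0p + 12(1−p) gives p = 6/7.
Lab B's expected payoff is 1·6/7 + 6·1/7 = 12/7.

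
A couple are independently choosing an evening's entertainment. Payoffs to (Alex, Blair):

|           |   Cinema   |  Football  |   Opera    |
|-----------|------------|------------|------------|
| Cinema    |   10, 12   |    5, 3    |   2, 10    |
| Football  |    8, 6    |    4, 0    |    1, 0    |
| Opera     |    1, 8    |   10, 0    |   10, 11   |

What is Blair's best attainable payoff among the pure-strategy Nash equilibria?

Both Cinema is a pure NE (Alex: 10 ≥ 8; Blair: 12 ≥ 10). Blair gets 12.
Both Opera is a pure NE (Alex: 10 ≥ 2; Blair: 11 ≥ 8). Blair gets 11.
Every other cell has a profitable deviation for at least one player. Highest of {12, 11} is 12.

12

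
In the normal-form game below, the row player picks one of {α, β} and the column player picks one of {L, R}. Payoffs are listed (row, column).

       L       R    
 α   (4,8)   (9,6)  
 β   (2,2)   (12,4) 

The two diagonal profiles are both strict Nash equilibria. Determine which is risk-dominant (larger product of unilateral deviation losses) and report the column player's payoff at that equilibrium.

4

At (α, L): the row player loses 4 − 2 = 2 by deviating; the column player loses 8 − 6 = 2. Product = 2·2 = 4.
At (β, R): the row player loses 12 − 9 = 3 by deviating; the column player loses 4 − 2 = 2. Product = 3·2 = 6.
6 > 4, so (β, R) is risk-dominant. The column player's payoff there is 4.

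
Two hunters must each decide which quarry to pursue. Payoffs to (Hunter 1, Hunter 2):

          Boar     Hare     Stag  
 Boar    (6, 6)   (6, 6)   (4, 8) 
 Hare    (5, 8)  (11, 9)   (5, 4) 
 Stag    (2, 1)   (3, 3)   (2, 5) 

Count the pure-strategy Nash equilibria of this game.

Both Hare: Hunter 1 gets 11 (best alternative 6); Hunter 2 gets 9 (best alternative 8). Neither deviates — NE.
Both Boar is not a NE: Hunter 2 would switch to Stag (8 > 6).
No other cell survives both best-response checks, so there is 1 pure NE.

1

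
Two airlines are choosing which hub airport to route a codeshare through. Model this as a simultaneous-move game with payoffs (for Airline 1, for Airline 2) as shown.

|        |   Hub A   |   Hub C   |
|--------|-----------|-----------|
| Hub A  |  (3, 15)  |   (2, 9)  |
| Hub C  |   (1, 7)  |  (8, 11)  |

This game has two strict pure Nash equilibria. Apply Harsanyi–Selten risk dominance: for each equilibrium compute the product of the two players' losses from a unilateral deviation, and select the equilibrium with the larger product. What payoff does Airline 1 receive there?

8

At both Hub A: Airline 1 loses 3 − 1 = 2 by deviating; Airline 2 loses 15 − 9 = 6. Product = 2·6 = 12.
At both Hub C: Airline 1 loses 8 − 2 = 6 by deviating; Airline 2 loses 11 − 7 = 4. Product = 6·4 = 24.
24 > 12, so both Hub C is risk-dominant. Airline 1's payoff there is 8.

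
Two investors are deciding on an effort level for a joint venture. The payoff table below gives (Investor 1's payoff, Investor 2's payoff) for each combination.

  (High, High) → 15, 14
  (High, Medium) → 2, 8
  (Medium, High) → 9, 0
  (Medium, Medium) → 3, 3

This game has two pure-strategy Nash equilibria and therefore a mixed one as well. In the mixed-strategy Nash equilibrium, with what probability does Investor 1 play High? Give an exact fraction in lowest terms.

1/3

Investor 1's mix p on High must make Investor 2 indifferent between High and Medium.
Investor 2's payoff from High: 14p + 0(1−p). From Medium: 8p + 3(1−p).
Set equal: 6p = 3(1−p) → p = 3/9 = 1/3.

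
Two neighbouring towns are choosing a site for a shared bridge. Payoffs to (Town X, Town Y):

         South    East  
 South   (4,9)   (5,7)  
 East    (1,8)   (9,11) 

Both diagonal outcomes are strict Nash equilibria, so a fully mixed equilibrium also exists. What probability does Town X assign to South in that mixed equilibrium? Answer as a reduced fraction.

Town X's mix p on South must make Town Y indifferent between South and East.
Town Y's payoff from South: 9p + 8(1−p). From East: 7p + 11(1−p).
Set equal: 2p = 3(1−p) → p = 3/5.

3/5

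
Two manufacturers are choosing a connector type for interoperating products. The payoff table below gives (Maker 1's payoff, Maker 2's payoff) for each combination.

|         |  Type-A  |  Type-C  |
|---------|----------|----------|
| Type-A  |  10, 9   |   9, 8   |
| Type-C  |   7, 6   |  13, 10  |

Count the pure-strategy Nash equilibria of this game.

Both Type-A: Maker 1 gets 10 (best alternative 7); Maker 2 gets 9 (best alternative 8). Neither deviates — NE.
Both Type-C: Maker 1 gets 13 (best alternative 9); Maker 2 gets 10 (best alternative 6). Neither deviates — NE.
(Type-C, Type-A) is not a NE: Maker 1 would switch to Type-A (10 > 7).
No other cell survives both best-response checks, so there are 2 pure NE.

2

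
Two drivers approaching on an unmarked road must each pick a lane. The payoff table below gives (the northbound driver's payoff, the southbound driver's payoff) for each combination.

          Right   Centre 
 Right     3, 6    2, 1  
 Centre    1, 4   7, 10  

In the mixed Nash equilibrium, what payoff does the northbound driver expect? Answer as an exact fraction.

The southbound driver mixes with probability q on Right, chosen so the northbound driver is indifferent: 3q + 2(1−q) = 1q + 7(1−q) gives q = 5/7.
The northbound driver's expected payoff (from either row, since indifferent) is 3·5/7 + 2·2/7 = 19/7.

19/7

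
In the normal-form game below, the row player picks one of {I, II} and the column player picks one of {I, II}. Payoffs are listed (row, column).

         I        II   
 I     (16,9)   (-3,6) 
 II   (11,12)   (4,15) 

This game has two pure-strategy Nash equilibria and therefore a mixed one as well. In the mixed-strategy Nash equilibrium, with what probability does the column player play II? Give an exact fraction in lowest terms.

The column player's mix q on I must make the row player indifferent between I and II.
The row player's payoff from I: 16q + (-3)(1−q). From II: 11q + 4(1−q).
Set equal: 5q = 7(1−q) → q = 7/12.
Probability on II is 1 − 7/12 = 5/12.

5/12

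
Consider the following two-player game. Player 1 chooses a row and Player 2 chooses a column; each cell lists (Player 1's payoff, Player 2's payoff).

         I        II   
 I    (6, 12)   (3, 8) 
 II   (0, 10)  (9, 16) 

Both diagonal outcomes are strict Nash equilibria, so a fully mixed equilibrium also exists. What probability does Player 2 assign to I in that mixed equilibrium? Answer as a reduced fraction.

1/2

Player 2's mix q on I must make Player 1 indifferent between I and II.
Player 1's payoff from I: 6q + 3(1−q). From II: 0q + 9(1−q).
Set equal: 6q = 6(1−q) → q = 6/12 = 1/2.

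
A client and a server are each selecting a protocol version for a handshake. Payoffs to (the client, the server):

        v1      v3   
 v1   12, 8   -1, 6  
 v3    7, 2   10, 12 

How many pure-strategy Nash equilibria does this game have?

Both v1: the client gets 12 (best alternative 7); the server gets 8 (best alternative 6). Neither deviates — NE.
Both v3: the client gets 10 (best alternative -1); the server gets 12 (best alternative 2). Neither deviates — NE.
(v3, v1) is not a NE: the client would switch to v1 (12 > 7).
No other cell survives both best-response checks, so there are 2 pure NE.

2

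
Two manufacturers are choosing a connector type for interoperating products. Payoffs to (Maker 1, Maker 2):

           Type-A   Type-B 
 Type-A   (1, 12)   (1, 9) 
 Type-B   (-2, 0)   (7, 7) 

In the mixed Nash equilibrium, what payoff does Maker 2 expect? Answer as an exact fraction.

42/5

Maker 1 mixes with probability p on Type-A, chosen so Maker 2 is indifferent: 12p + 0(1−p) = 9p + 7(1−p) gives p = 7/10.
Maker 2's expected payoff is 12·7/10 + 0·3/10 = 42/5.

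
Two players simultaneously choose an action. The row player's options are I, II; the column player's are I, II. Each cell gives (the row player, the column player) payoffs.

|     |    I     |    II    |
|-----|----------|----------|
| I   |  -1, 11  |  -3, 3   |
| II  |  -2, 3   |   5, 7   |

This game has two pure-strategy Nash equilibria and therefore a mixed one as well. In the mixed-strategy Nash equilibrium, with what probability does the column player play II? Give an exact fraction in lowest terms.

The column player's mix q on I must make the row player indifferent between I and II.
The row player's payoff from I: (-1)q + (-3)(1−q). From II: (-2)q + 5(1−q).
Set equal: 1q = 8(1−q) → q = 8/9.
Probability on II is 1 − 8/9 = 1/9.

1/9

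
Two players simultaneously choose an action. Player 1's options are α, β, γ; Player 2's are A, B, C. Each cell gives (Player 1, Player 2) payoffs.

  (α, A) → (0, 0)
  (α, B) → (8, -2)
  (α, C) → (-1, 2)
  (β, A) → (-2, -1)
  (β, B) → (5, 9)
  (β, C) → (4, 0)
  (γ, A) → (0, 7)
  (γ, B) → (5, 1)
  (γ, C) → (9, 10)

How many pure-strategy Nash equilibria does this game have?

1

(γ, C): Player 1 gets 9 (best alternative 4); Player 2 gets 10 (best alternative 7). Neither deviates — NE.
(β, B) is not a NE: Player 1 would switch to α (8 > 5).
No other cell survives both best-response checks, so there is 1 pure NE.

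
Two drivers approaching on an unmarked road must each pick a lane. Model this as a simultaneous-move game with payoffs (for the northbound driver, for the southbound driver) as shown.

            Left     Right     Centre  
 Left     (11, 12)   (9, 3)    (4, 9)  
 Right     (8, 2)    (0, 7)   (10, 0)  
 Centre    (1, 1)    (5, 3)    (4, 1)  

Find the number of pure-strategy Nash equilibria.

1

Both Left: the northbound driver gets 11 (best alternative 8); the southbound driver gets 12 (best alternative 9). Neither deviates — NE.
Both Right is not a NE: the northbound driver would switch to Left (9 > 0).
No other cell survives both best-response checks, so there is 1 pure NE.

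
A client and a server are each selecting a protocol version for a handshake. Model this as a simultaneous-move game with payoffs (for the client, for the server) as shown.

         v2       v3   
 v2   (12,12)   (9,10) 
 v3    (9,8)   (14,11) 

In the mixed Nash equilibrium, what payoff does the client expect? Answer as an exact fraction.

87/8

The server mixes with probability q on v2, chosen so the client is indifferent: 12q + 9(1−q) = 9q + 14(1−q) gives q = 5/8.
The client's expected payoff (from either row, since indifferent) is 12·5/8 + 9·3/8 = 87/8.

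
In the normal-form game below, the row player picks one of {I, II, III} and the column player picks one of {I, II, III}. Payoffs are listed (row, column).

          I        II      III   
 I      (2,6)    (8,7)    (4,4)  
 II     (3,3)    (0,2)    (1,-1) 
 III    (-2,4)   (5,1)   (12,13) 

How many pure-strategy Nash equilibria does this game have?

3

(I, II): the row player gets 8 (best alternative 5); the column player gets 7 (best alternative 6). Neither deviates — NE.
(II, I): the row player gets 3 (best alternative 2); the column player gets 3 (best alternative 2). Neither deviates — NE.
Both III: the row player gets 12 (best alternative 4); the column player gets 13 (best alternative 4). Neither deviates — NE.
Both II is not a NE: the row player would switch to I (8 > 0).
No other cell survives both best-response checks, so there are 3 pure NE.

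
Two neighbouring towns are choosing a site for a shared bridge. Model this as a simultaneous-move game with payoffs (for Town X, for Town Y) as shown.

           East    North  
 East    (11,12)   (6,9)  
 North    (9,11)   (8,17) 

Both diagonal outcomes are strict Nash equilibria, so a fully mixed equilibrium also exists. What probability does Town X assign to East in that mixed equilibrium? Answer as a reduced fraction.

2/3

Town X's mix p on East must make Town Y indifferent between East and North.
Town Y's payoff from East: 12p + 11(1−p). From North: 9p + 17(1−p).
Set equal: 3p = 6(1−p) → p = 6/9 = 2/3.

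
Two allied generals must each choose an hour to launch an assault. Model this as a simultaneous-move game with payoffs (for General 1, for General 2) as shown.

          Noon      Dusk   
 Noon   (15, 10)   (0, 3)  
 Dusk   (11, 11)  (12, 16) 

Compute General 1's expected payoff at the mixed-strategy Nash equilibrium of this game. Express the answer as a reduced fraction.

45/4

General 2 mixes with probability q on Noon, chosen so General 1 is indifferent: 15q + 0(1−q) = 11q + 12(1−q) gives q = 3/4.
General 1's expected payoff (from either row, since indifferent) is 15·3/4 + 0·1/4 = 45/4.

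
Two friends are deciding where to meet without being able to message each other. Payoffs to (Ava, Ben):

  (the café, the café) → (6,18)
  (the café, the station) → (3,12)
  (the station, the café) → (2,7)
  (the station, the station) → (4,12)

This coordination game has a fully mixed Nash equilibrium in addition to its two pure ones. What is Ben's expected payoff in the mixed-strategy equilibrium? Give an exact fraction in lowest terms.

Ava mixes with probability p on the café, chosen so Ben is indifferent: 18p + 7(1−p) = 12p + 12(1−p) gives p = 5/11.
Ben's expected payoff is 18·5/11 + 7·6/11 = 12.

12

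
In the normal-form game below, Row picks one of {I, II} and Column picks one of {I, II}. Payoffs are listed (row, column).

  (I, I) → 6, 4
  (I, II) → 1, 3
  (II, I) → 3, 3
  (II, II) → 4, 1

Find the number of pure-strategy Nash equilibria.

Both I: Row gets 6 (best alternative 3); Column gets 4 (best alternative 3). Neither deviates — NE.
Both II is not a NE: Column would switch to I (3 > 1).
No other cell survives both best-response checks, so there is 1 pure NE.

1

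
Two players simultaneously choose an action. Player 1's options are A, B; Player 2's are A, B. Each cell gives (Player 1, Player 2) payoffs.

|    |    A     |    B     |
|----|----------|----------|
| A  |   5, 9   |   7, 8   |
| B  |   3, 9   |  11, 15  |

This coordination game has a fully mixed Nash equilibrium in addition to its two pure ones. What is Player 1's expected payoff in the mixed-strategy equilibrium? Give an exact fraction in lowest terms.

17/3

Player 2 mixes with probability q on A, chosen so Player 1 is indifferent: 5q + 7(1−q) = 3q + 11(1−q) gives q = 2/3.
Player 1's expected payoff (from either row, since indifferent) is 5·2/3 + 7·1/3 = 17/3.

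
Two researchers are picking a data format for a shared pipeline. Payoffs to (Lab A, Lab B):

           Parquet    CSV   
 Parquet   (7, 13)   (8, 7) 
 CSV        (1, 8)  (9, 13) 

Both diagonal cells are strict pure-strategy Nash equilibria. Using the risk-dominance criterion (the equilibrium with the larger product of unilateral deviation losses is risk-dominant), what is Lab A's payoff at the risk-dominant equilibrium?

At both Parquet: Lab A loses 7 − 1 = 6 by deviating; Lab B loses 13 − 7 = 6. Product = 6·6 = 36.
At both CSV: Lab A loses 9 − 8 = 1 by deviating; Lab B loses 13 − 8 = 5. Product = 1·5 = 5.
36 > 5, so both Parquet is risk-dominant. Lab A's payoff there is 7.

7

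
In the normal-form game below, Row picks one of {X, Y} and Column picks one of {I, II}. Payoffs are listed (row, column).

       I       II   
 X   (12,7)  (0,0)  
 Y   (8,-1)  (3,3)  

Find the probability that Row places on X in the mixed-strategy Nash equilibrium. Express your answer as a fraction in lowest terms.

Row's mix p on X must make Column indifferent between I and II.
Column's payoff from I: 7p + (-1)(1−p). From II: 0p + 3(1−p).
Set equal: 7p = 4(1−p) → p = 4/11.

4/11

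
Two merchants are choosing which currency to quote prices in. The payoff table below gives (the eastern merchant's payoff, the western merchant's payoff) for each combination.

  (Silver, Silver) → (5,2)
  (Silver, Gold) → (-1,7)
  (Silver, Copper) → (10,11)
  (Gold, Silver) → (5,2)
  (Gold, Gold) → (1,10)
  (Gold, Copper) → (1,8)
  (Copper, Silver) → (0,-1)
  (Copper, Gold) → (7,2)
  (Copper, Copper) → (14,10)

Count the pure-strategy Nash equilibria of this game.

1

Both Copper: the eastern merchant gets 14 (best alternative 10); the western merchant gets 10 (best alternative 2). Neither deviates — NE.
Both Silver is not a NE: the western merchant would switch to Copper (11 > 2).
No other cell survives both best-response checks, so there is 1 pure NE.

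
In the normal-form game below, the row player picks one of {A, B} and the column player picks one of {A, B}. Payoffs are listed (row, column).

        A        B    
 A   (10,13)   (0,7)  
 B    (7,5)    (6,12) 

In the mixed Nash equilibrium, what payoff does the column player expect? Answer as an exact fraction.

The row player mixes with probability p on A, chosen so the column player is indifferent: 13p + 5(1−p) = 7p + 12(1−p) gives p = 7/13.
The column player's expected payoff is 13·7/13 + 5·6/13 = 121/13.

121/13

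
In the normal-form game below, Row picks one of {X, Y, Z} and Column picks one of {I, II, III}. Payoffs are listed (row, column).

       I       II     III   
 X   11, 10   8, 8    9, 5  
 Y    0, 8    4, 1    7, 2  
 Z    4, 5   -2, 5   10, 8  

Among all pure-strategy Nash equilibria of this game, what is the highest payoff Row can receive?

(X, I) is a pure NE (Row: 11 ≥ 4; Column: 10 ≥ 8). Row gets 11.
(Z, III) is a pure NE (Row: 10 ≥ 9; Column: 8 ≥ 5). Row gets 10.
Every other cell has a profitable deviation for at least one player. Highest of {11, 10} is 11.

11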